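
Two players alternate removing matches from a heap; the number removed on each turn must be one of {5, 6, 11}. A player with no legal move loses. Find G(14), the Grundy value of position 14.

2

G(0) = 0
G(1) = mex{} = 0
G(2) = mex{} = 0
G(3) = mex{} = 0
G(4) = mex{} = 0
G(5) = mex{0} = 1
G(6) = mex{0,0} = 1
G(7) = mex{0,0} = 1
G(8) = mex{0,0} = 1
G(9) = mex{0,0} = 1
G(10) = mex{1,0} = 2
G(11) = mex{1,1,0} = 2
G(12) = mex{1,1,0} = 2
G(13) = mex{1,1,0} = 2
G(14) = mex{1,1,0} = 2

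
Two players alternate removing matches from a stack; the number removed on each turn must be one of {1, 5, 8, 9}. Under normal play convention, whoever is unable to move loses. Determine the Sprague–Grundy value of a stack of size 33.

G(0) = 0
G(1) = mex{0} = 1
G(2) = mex{1} = 0
G(3) = mex{0} = 1
G(4) = mex{1} = 0
G(5) = mex{0,0} = 1
G(6) = mex{1,1} = 0
G(7) = mex{0,0} = 1
G(8) = mex{1,1,0} = 2
G(9) = mex{2,0,1,0} = 3
G(10) = mex{3,1,0,1} = 2
G(11) = mex{2,0,1,0} = 3
G(12) = mex{3,1,0,1} = 2
G(13) = mex{2,2,1,0} = 3
G(14) = mex{3,3,0,1} = 2
G(15) = mex{2,2,1,0} = 3
G(16) = mex{3,3,2,1} = 0
G(17) = mex{0,2,3,2} = 1
G(18) = mex{1,3,2,3} = 0
G(19) = mex{0,2,3,2} = 1
G(20) = mex{1,3,2,3} = 0
G(21) = mex{0,0,3,2} = 1
G(22) = mex{1,1,2,3} = 0
G(23) = mex{0,0,3,2} = 1
G(24) = mex{1,1,0,3} = 2
G(25) = mex{2,0,1,0} = 3
G(26) = mex{3,1,0,1} = 2
G(27) = mex{2,0,1,0} = 3
G(28) = mex{3,1,0,1} = 2
G(29) = mex{2,2,1,0} = 3
G(30) = mex{3,3,0,1} = 2
G(31) = mex{2,2,1,0} = 3
G(32) = mex{3,3,2,1} = 0
G(33) = mex{0,2,3,2} = 1

1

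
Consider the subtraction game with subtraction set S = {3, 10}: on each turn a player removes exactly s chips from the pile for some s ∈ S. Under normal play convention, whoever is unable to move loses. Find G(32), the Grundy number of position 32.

0

G(0) = 0
G(1) = mex{} = 0
G(2) = mex{} = 0
G(3) = mex{0} = 1
G(4) = mex{0} = 1
G(5) = mex{0} = 1
G(6) = mex{1} = 0
G(7) = mex{1} = 0
G(8) = mex{1} = 0
G(9) = mex{0} = 1
G(10) = mex{0,0} = 1
G(11) = mex{0,0} = 1
G(12) = mex{1,0} = 2
G(13) = mex{1,1} = 0
G(14) = mex{1,1} = 0
G(15) = mex{2,1} = 0
G(16) = mex{0,0} = 1
G(17) = mex{0,0} = 1
G(18) = mex{0,0} = 1
G(19) = mex{1,1} = 0
G(20) = mex{1,1} = 0
G(21) = mex{1,1} = 0
G(22) = mex{0,2} = 1
G(23) = mex{0,0} = 1
G(24) = mex{0,0} = 1
G(25) = mex{1,0} = 2
G(26) = mex{1,1} = 0
G(27) = mex{1,1} = 0
G(28) = mex{2,1} = 0
G(29) = mex{0,0} = 1
G(30) = mex{0,0} = 1
G(31) = mex{0,0} = 1
G(32) = mex{1,1} = 0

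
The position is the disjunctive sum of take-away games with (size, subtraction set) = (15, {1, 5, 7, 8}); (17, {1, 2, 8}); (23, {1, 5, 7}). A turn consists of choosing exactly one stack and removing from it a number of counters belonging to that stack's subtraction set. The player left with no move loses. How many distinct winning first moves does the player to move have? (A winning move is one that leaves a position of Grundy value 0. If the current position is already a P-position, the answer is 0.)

Stack A, S = {1, 5, 7, 8}:
n :  0  1  2  3  4  5  6  7  8  9 10 11 12 13 14 15
G :  0  1  0  1  0  1  0  1  2  3  2  3  2  3  2  0
G_A(15) = 0.
Stack B, S = {1, 2, 8}:
G(0) = 0
G(1) = mex{0} = 1
G(2) = mex{1,0} = 2
G(3) = mex{2,1} = 0
G(4) = mex{0,2} = 1
G(5) = mex{1,0} = 2
G(6) = mex{2,1} = 0
G(7) = mex{0,2} = 1
G(8) = mex{1,0,0} = 2
G(9) = mex{2,1,1} = 0
G(10) = mex{0,2,2} = 1
G(11) = mex{1,0,0} = 2
G(12) = mex{2,1,1} = 0
G(13) = mex{0,2,2} = 1
G(14) = mex{1,0,0} = 2
G(15) = mex{2,1,1} = 0
G(16) = mex{0,2,2} = 1
G(17) = mex{1,0,0} = 2
G_B(17) = 2.
Stack C, S = {1, 5, 7}:
n :  0  1  2  3  4  5  6  7  8  9 10 11 12 13 14 15 16 17 18 19 20 21 22 23
G :  0  1  0  1  0  1  0  1  0  1  0  1  0  1  0  1  0  1  0  1  0  1  0  1
G_C(23) = 1.
Combined Grundy value = 0 ⊕ 2 ⊕ 1 = 3.
A winning move leaves total XOR = 0, i.e. changes one component's Grundy value g to g ⊕ X where X is the current total.
Stack A: need g' = 0⊕3 = 3. Options: 15−1→G=2, 15−5→G=2, 15−7→G=2, 15−8→G=1. Hits: 0.
Stack B: need g' = 2⊕3 = 1. Options: 17−1→G=1, 17−2→G=0, 17−8→G=0. Hits: 1.
Stack C: need g' = 1⊕3 = 2. Options: 23−1→G=0, 23−5→G=0, 23−7→G=0. Hits: 0.

1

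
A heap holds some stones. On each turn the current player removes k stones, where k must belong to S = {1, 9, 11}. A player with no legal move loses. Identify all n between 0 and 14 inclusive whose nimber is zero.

G(0) = 0
G(1) = mex{0} = 1
G(2) = mex{1} = 0
G(3) = mex{0} = 1
G(4) = mex{1} = 0
G(5) = mex{0} = 1
G(6) = mex{1} = 0
G(7) = mex{0} = 1
G(8) = mex{1} = 0
G(9) = mex{0,0} = 1
G(10) = mex{1,1} = 0
G(11) = mex{0,0,0} = 1
G(12) = mex{1,1,1} = 0
G(13) = mex{0,0,0} = 1
G(14) = mex{1,1,1} = 0
P-positions are exactly the n with G(n) = 0.

0, 2, 4, 6, 8, 10, 12, 14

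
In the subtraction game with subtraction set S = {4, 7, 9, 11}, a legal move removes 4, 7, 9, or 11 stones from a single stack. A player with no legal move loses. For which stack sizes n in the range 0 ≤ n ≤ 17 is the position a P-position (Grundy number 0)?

G(0) = 0
G(1) = mex{} = 0
G(2) = mex{} = 0
G(3) = mex{} = 0
G(4) = mex{0} = 1
G(5) = mex{0} = 1
G(6) = mex{0} = 1
G(7) = mex{0,0} = 1
G(8) = mex{1,0} = 2
G(9) = mex{1,0,0} = 2
G(10) = mex{1,0,0} = 2
G(11) = mex{1,1,0,0} = 2
G(12) = mex{2,1,0,0} = 3
G(13) = mex{2,1,1,0} = 3
G(14) = mex{2,1,1,0} = 3
G(15) = mex{2,2,1,1} = 0
G(16) = mex{3,2,1,1} = 0
G(17) = mex{3,2,2,1} = 0
P-positions are exactly the n with G(n) = 0.

0, 1, 2, 3, 15, 16, 17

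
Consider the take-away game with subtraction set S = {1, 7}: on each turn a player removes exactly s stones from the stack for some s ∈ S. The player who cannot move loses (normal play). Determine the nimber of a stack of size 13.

G(0) = 0
G(1) = mex{0} = 1
G(2) = mex{1} = 0
G(3) = mex{0} = 1
G(4) = mex{1} = 0
G(5) = mex{0} = 1
G(6) = mex{1} = 0
G(7) = mex{0,0} = 1
G(8) = mex{1,1} = 0
G(9) = mex{0,0} = 1
G(10) = mex{1,1} = 0
G(11) = mex{0,0} = 1
G(12) = mex{1,1} = 0
G(13) = mex{0,0} = 1

1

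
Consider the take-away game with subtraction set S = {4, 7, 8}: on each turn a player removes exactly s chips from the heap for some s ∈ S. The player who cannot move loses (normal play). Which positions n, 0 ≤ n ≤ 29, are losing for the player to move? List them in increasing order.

n :  0  1  2  3  4  5  6  7  8  9 10 11 12 13 14 15 16 17 18 19 20 21 22 23 24 25 26 27 28 29
G :  0  0  0  0  1  1  1  1  2  2  2  2  0  0  0  0  1  1  1  1  2  2  2  2  0  0  0  0  1  1
P-positions are exactly the n with G(n) = 0.

0, 1, 2, 3, 12, 13, 14, 15, 24, 25, 26, 27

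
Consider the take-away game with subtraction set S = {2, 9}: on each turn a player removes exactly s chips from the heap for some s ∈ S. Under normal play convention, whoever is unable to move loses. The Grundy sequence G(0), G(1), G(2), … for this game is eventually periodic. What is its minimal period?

G(0) = 0
G(1) = mex{} = 0
G(2) = mex{0} = 1
G(3) = mex{0} = 1
G(4) = mex{1} = 0
G(5) = mex{1} = 0
G(6) = mex{0} = 1
G(7) = mex{0} = 1
G(8) = mex{1} = 0
G(9) = mex{1,0} = 2
G(10) = mex{0,0} = 1
G(11) = mex{2,1} = 0
G(12) = mex{1,1} = 0
G(13) = mex{0,0} = 1
G(14) = mex{0,0} = 1
G(15) = mex{1,1} = 0
G(16) = mex{1,1} = 0
G(17) = mex{0,0} = 1
G(18) = mex{0,2} = 1
G(19) = mex{1,1} = 0
G(20) = mex{1,0} = 2
G(21) = mex{0,0} = 1
G(22) = mex{2,1} = 0
G(23) = mex{1,1} = 0
G(n+11) = G(n) holds for n = 0,…,8 (a full window of length max(S) = 9), so the sequence is purely periodic with period 11.

11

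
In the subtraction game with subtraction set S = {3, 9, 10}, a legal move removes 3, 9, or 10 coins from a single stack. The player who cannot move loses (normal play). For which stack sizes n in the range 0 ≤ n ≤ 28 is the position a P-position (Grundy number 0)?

G(0) = 0
G(1) = mex{} = 0
G(2) = mex{} = 0
G(3) = mex{0} = 1
G(4) = mex{0} = 1
G(5) = mex{0} = 1
G(6) = mex{1} = 0
G(7) = mex{1} = 0
G(8) = mex{1} = 0
G(9) = mex{0,0} = 1
G(10) = mex{0,0,0} = 1
G(11) = mex{0,0,0} = 1
G(12) = mex{1,1,0} = 2
G(13) = mex{1,1,1} = 0
G(14) = mex{1,1,1} = 0
G(15) = mex{2,0,1} = 3
G(16) = mex{0,0,0} = 1
G(17) = mex{0,0,0} = 1
G(18) = mex{3,1,0} = 2
G(19) = mex{1,1,1} = 0
G(20) = mex{1,1,1} = 0
G(21) = mex{2,2,1} = 0
G(22) = mex{0,0,2} = 1
G(23) = mex{0,0,0} = 1
G(24) = mex{0,3,0} = 1
G(25) = mex{1,1,3} = 0
G(26) = mex{1,1,1} = 0
G(27) = mex{1,2,1} = 0
G(28) = mex{0,0,2} = 1
P-positions are exactly the n with G(n) = 0.

0, 1, 2, 6, 7, 8, 13, 14, 19, 20, 21, 25, 26, 27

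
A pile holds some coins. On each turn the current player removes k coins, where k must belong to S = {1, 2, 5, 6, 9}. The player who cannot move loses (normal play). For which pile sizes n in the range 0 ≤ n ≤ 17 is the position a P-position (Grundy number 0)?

0, 3, 7, 10, 14, 17

G(0) = 0
G(1) = mex{0} = 1
G(2) = mex{1,0} = 2
G(3) = mex{2,1} = 0
G(4) = mex{0,2} = 1
G(5) = mex{1,0,0} = 2
G(6) = mex{2,1,1,0} = 3
G(7) = mex{3,2,2,1} = 0
G(8) = mex{0,3,0,2} = 1
G(9) = mex{1,0,1,0,0} = 2
G(10) = mex{2,1,2,1,1} = 0
G(11) = mex{0,2,3,2,2} = 1
G(12) = mex{1,0,0,3,0} = 2
G(13) = mex{2,1,1,0,1} = 3
G(14) = mex{3,2,2,1,2} = 0
G(15) = mex{0,3,0,2,3} = 1
G(16) = mex{1,0,1,0,0} = 2
G(17) = mex{2,1,2,1,1} = 0
P-positions are exactly the n with G(n) = 0.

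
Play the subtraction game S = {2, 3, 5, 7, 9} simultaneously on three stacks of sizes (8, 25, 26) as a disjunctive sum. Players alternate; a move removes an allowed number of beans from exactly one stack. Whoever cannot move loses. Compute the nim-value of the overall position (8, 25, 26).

All stacks use S = {2, 3, 5, 7, 9}:
G(0) = 0
G(1) = mex{} = 0
G(2) = mex{0} = 1
G(3) = mex{0,0} = 1
G(4) = mex{1,0} = 2
G(5) = mex{1,1,0} = 2
G(6) = mex{2,1,0} = 3
G(7) = mex{2,2,1,0} = 3
G(8) = mex{3,2,1,0} = 4
G(9) = mex{3,3,2,1,0} = 4
G(10) = mex{4,3,2,1,0} = 5
G(11) = mex{4,4,3,2,1} = 0
G(12) = mex{5,4,3,2,1} = 0
G(13) = mex{0,5,4,3,2} = 1
G(14) = mex{0,0,4,3,2} = 1
G(15) = mex{1,0,5,4,3} = 2
G(16) = mex{1,1,0,4,3} = 2
G(17) = mex{2,1,0,5,4} = 3
G(18) = mex{2,2,1,0,4} = 3
G(19) = mex{3,2,1,0,5} = 4
G(20) = mex{3,3,2,1,0} = 4
G(21) = mex{4,3,2,1,0} = 5
G(22) = mex{4,4,3,2,1} = 0
G(23) = mex{5,4,3,2,1} = 0
G(24) = mex{0,5,4,3,2} = 1
G(25) = mex{0,0,4,3,2} = 1
G(26) = mex{1,0,5,4,3} = 2
Stack A: G(8) = 4.
Stack B: G(25) = 1.
Stack C: G(26) = 2.
Combined Grundy value = 4 ⊕ 1 ⊕ 2 = 7.

7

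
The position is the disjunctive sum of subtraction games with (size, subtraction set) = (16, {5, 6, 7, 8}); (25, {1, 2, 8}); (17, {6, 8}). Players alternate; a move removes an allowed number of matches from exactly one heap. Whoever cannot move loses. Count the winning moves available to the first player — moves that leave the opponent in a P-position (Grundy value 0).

Heap A, S = {5, 6, 7, 8}:
n :  0  1  2  3  4  5  6  7  8  9 10 11 12 13 14 15 16
G :  0  0  0  0  0  1  1  1  1  1  2  2  2  0  0  0  0
G_A(16) = 0.
Heap B, S = {1, 2, 8}:
G(0) = 0
G(1) = mex{0} = 1
G(2) = mex{1,0} = 2
G(3) = mex{2,1} = 0
G(4) = mex{0,2} = 1
G(5) = mex{1,0} = 2
G(6) = mex{2,1} = 0
G(7) = mex{0,2} = 1
G(8) = mex{1,0,0} = 2
G(9) = mex{2,1,1} = 0
G(10) = mex{0,2,2} = 1
G(11) = mex{1,0,0} = 2
G(12) = mex{2,1,1} = 0
G(13) = mex{0,2,2} = 1
G(14) = mex{1,0,0} = 2
G(15) = mex{2,1,1} = 0
G(16) = mex{0,2,2} = 1
G(17) = mex{1,0,0} = 2
G(18) = mex{2,1,1} = 0
G(19) = mex{0,2,2} = 1
G(20) = mex{1,0,0} = 2
G(21) = mex{2,1,1} = 0
G(22) = mex{0,2,2} = 1
G(23) = mex{1,0,0} = 2
G(24) = mex{2,1,1} = 0
G(25) = mex{0,2,2} = 1
G_B(25) = 1.
Heap C, S = {6, 8}:
G(0) = 0
G(1) = mex{} = 0
G(2) = mex{} = 0
G(3) = mex{} = 0
G(4) = mex{} = 0
G(5) = mex{} = 0
G(6) = mex{0} = 1
G(7) = mex{0} = 1
G(8) = mex{0,0} = 1
G(9) = mex{0,0} = 1
G(10) = mex{0,0} = 1
G(11) = mex{0,0} = 1
G(12) = mex{1,0} = 2
G(13) = mex{1,0} = 2
G(14) = mex{1,1} = 0
G(15) = mex{1,1} = 0
G(16) = mex{1,1} = 0
G(17) = mex{1,1} = 0
G_C(17) = 0.
Combined Grundy value = 0 ⊕ 1 ⊕ 0 = 1.
A winning move leaves total XOR = 0, i.e. changes one component's Grundy value g to g ⊕ X where X is the current total.
Heap A: need g' = 0⊕1 = 1. Options: 16−5→G=2, 16−6→G=2, 16−7→G=1, 16−8→G=1. Hits: 2.
Heap B: need g' = 1⊕1 = 0. Options: 25−1→G=0, 25−2→G=2, 25−8→G=2. Hits: 1.
Heap C: need g' = 0⊕1 = 1. Options: 17−6→G=1, 17−8→G=1. Hits: 2.

5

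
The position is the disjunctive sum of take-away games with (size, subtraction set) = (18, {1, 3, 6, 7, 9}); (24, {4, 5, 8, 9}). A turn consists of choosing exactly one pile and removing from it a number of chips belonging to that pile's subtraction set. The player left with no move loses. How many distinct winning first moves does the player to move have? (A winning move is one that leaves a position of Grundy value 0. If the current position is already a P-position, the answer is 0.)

0

Pile A, S = {1, 3, 6, 7, 9}:
n :  0  1  2  3  4  5  6  7  8  9 10 11 12 13 14 15 16 17 18
G :  0  1  0  1  0  1  2  3  2  3  2  3  0  1  0  1  0  1  2
G_A(18) = 2.
Pile B, S = {4, 5, 8, 9}:
G(0) = 0
G(1) = mex{} = 0
G(2) = mex{} = 0
G(3) = mex{} = 0
G(4) = mex{0} = 1
G(5) = mex{0,0} = 1
G(6) = mex{0,0} = 1
G(7) = mex{0,0} = 1
G(8) = mex{1,0,0} = 2
G(9) = mex{1,1,0,0} = 2
G(10) = mex{1,1,0,0} = 2
G(11) = mex{1,1,0,0} = 2
G(12) = mex{2,1,1,0} = 3
G(13) = mex{2,2,1,1} = 0
G(14) = mex{2,2,1,1} = 0
G(15) = mex{2,2,1,1} = 0
G(16) = mex{3,2,2,1} = 0
G(17) = mex{0,3,2,2} = 1
G(18) = mex{0,0,2,2} = 1
G(19) = mex{0,0,2,2} = 1
G(20) = mex{0,0,3,2} = 1
G(21) = mex{1,0,0,3} = 2
G(22) = mex{1,1,0,0} = 2
G(23) = mex{1,1,0,0} = 2
G(24) = mex{1,1,0,0} = 2
G_B(24) = 2.
Combined Grundy value = 2 ⊕ 2 = 0.
A winning move leaves total XOR = 0, i.e. changes one component's Grundy value g to g ⊕ X where X is the current total.
Pile A: target g' = 2⊕0 = 2, but every legal move changes the Grundy value (mex property), so 0 moves.
Pile B: target g' = 2⊕0 = 2, but every legal move changes the Grundy value (mex property), so 0 moves.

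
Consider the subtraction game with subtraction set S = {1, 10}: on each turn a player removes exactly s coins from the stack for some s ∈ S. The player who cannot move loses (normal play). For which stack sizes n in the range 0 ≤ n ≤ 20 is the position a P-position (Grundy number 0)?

0, 2, 4, 6, 8, 11, 13, 15, 17, 19

n :  0  1  2  3  4  5  6  7  8  9 10 11 12 13 14 15 16 17 18 19 20
G :  0  1  0  1  0  1  0  1  0  1  2  0  1  0  1  0  1  0  1  0  1
P-positions are exactly the n with G(n) = 0.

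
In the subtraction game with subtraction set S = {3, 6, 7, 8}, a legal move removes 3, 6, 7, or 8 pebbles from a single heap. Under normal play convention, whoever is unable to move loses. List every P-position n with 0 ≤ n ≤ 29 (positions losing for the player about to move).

0, 1, 2, 11, 12, 13, 22, 23, 24

n :  0  1  2  3  4  5  6  7  8  9 10 11 12 13 14 15 16 17 18 19 20 21 22 23 24 25 26 27 28 29
G :  0  0  0  1  1  1  2  2  2  3  3  0  0  0  1  1  1  2  2  2  3  3  0  0  0  1  1  1  2  2
P-positions are exactly the n with G(n) = 0.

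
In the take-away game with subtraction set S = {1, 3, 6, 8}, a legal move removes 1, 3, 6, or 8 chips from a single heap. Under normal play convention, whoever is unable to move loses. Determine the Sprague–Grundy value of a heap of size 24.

n :  0  1  2  3  4  5  6  7  8  9 10 11 12 13 14 15 16 17 18 19 20 21 22 23 24
G :  0  1  0  1  0  1  2  3  2  0  1  0  1  0  1  2  3  2  0  1  0  1  0  1  2

2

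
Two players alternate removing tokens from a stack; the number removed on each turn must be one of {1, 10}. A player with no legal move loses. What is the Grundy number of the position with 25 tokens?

G(0) = 0
G(1) = mex{0} = 1
G(2) = mex{1} = 0
G(3) = mex{0} = 1
G(4) = mex{1} = 0
G(5) = mex{0} = 1
G(6) = mex{1} = 0
G(7) = mex{0} = 1
G(8) = mex{1} = 0
G(9) = mex{0} = 1
G(10) = mex{1,0} = 2
G(11) = mex{2,1} = 0
G(12) = mex{0,0} = 1
G(13) = mex{1,1} = 0
G(14) = mex{0,0} = 1
G(15) = mex{1,1} = 0
G(16) = mex{0,0} = 1
G(17) = mex{1,1} = 0
G(18) = mex{0,0} = 1
G(19) = mex{1,1} = 0
G(20) = mex{0,2} = 1
G(21) = mex{1,0} = 2
G(22) = mex{2,1} = 0
G(23) = mex{0,0} = 1
G(24) = mex{1,1} = 0
G(25) = mex{0,0} = 1

1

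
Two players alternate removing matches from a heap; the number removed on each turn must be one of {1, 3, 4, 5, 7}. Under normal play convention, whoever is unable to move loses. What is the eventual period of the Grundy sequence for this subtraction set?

n :  0  1  2  3  4  5  6  7  8  9 10 11 12 13 14 15 16 17
G :  0  1  0  1  2  3  2  3  0  1  0  1  2  3  2  3  0  1
G(n+8) = G(n) holds for n = 0,…,6 (a full window of length max(S) = 7), so the sequence is purely periodic with period 8.

8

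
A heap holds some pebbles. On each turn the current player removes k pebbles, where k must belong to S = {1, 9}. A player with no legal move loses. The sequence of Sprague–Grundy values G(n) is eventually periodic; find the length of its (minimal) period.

2

n :  0  1  2  3  4  5  6  7  8  9 10 11 12 13 14
G :  0  1  0  1  0  1  0  1  0  1  0  1  0  1  0
G(n+2) = G(n) holds for n = 0,…,8 (a full window of length max(S) = 9), so the sequence is purely periodic with period 2.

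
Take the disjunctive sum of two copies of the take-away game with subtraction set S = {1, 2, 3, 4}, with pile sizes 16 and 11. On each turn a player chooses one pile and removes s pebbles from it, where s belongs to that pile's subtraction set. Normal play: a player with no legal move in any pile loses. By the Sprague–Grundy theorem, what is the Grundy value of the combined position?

0

All piles use S = {1, 2, 3, 4}:
n :  0  1  2  3  4  5  6  7  8  9 10 11 12 13 14 15 16
G :  0  1  2  3  4  0  1  2  3  4  0  1  2  3  4  0  1
Pile A: G(16) = 1.
Pile B: G(11) = 1.
Combined Grundy value = 1 ⊕ 1 = 0.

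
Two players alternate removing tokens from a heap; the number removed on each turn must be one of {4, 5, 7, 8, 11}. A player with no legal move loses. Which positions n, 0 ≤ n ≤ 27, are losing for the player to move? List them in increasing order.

n :  0  1  2  3  4  5  6  7  8  9 10 11 12 13 14 15 16 17 18 19 20 21 22 23 24 25 26 27
G :  0  0  0  0  1  1  1  1  2  2  2  2  3  3  3  0  0  0  0  1  1  1  1  2  2  2  2  3
P-positions are exactly the n with G(n) = 0.

0, 1, 2, 3, 15, 16, 17, 18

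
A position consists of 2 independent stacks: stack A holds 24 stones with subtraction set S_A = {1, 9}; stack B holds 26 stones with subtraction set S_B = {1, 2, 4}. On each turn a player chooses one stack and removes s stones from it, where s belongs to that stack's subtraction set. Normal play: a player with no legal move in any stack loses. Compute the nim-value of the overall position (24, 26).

Stack A, S = {1, 9}:
G(0) = 0
G(1) = mex{0} = 1
G(2) = mex{1} = 0
G(3) = mex{0} = 1
G(4) = mex{1} = 0
G(5) = mex{0} = 1
G(6) = mex{1} = 0
G(7) = mex{0} = 1
G(8) = mex{1} = 0
G(9) = mex{0,0} = 1
G(10) = mex{1,1} = 0
G(11) = mex{0,0} = 1
G(12) = mex{1,1} = 0
G(13) = mex{0,0} = 1
G(14) = mex{1,1} = 0
G(15) = mex{0,0} = 1
G(16) = mex{1,1} = 0
G(17) = mex{0,0} = 1
G(18) = mex{1,1} = 0
G(19) = mex{0,0} = 1
G(20) = mex{1,1} = 0
G(21) = mex{0,0} = 1
G(22) = mex{1,1} = 0
G(23) = mex{0,0} = 1
G(24) = mex{1,1} = 0
G_A(24) = 0.
Stack B, S = {1, 2, 4}:
G(0) = 0
G(1) = mex{0} = 1
G(2) = mex{1,0} = 2
G(3) = mex{2,1} = 0
G(4) = mex{0,2,0} = 1
G(5) = mex{1,0,1} = 2
G(6) = mex{2,1,2} = 0
G(7) = mex{0,2,0} = 1
G(8) = mex{1,0,1} = 2
G(9) = mex{2,1,2} = 0
G(10) = mex{0,2,0} = 1
G(11) = mex{1,0,1} = 2
G(12) = mex{2,1,2} = 0
G(13) = mex{0,2,0} = 1
G(14) = mex{1,0,1} = 2
G(15) = mex{2,1,2} = 0
G(16) = mex{0,2,0} = 1
G(17) = mex{1,0,1} = 2
G(18) = mex{2,1,2} = 0
G(19) = mex{0,2,0} = 1
G(20) = mex{1,0,1} = 2
G(21) = mex{2,1,2} = 0
G(22) = mex{0,2,0} = 1
G(23) = mex{1,0,1} = 2
G(24) = mex{2,1,2} = 0
G(25) = mex{0,2,0} = 1
G(26) = mex{1,0,1} = 2
G_B(26) = 2.
Combined Grundy value = 0 ⊕ 2 = 2.

2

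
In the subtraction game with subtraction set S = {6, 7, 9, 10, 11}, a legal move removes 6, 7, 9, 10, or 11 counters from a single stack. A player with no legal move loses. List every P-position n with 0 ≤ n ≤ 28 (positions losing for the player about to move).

0, 1, 2, 3, 4, 5, 17, 18, 19, 20, 21, 22

n :  0  1  2  3  4  5  6  7  8  9 10 11 12 13 14 15 16 17 18 19 20 21 22 23 24 25 26 27 28
G :  0  0  0  0  0  0  1  1  1  1  1  1  2  2  2  2  2  0  0  0  0  0  0  1  1  1  1  1  1
P-positions are exactly the n with G(n) = 0.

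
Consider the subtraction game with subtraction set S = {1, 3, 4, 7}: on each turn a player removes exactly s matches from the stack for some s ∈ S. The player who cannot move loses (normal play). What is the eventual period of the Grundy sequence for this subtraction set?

n :  0  1  2  3  4  5  6  7  8  9 10 11 12 13 14 15 16 17
G :  0  1  0  1  2  3  2  3  0  1  0  1  2  3  2  3  0  1
G(n+8) = G(n) holds for n = 0,…,6 (a full window of length max(S) = 7), so the sequence is purely periodic with period 8.

8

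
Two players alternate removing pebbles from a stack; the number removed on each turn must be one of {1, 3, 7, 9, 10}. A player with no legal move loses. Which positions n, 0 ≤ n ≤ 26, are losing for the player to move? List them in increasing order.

0, 2, 4, 6, 8, 19, 21, 23, 25

G(0) = 0
G(1) = mex{0} = 1
G(2) = mex{1} = 0
G(3) = mex{0,0} = 1
G(4) = mex{1,1} = 0
G(5) = mex{0,0} = 1
G(6) = mex{1,1} = 0
G(7) = mex{0,0,0} = 1
G(8) = mex{1,1,1} = 0
G(9) = mex{0,0,0,0} = 1
G(10) = mex{1,1,1,1,0} = 2
G(11) = mex{2,0,0,0,1} = 3
G(12) = mex{3,1,1,1,0} = 2
G(13) = mex{2,2,0,0,1} = 3
G(14) = mex{3,3,1,1,0} = 2
G(15) = mex{2,2,0,0,1} = 3
G(16) = mex{3,3,1,1,0} = 2
G(17) = mex{2,2,2,0,1} = 3
G(18) = mex{3,3,3,1,0} = 2
G(19) = mex{2,2,2,2,1} = 0
G(20) = mex{0,3,3,3,2} = 1
G(21) = mex{1,2,2,2,3} = 0
G(22) = mex{0,0,3,3,2} = 1
G(23) = mex{1,1,2,2,3} = 0
G(24) = mex{0,0,3,3,2} = 1
G(25) = mex{1,1,2,2,3} = 0
G(26) = mex{0,0,0,3,2} = 1
P-positions are exactly the n with G(n) = 0.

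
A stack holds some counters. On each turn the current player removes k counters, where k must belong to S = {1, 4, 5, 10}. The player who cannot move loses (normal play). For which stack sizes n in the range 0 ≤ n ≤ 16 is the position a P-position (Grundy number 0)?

0, 2, 8, 11, 14

G(0) = 0
G(1) = mex{0} = 1
G(2) = mex{1} = 0
G(3) = mex{0} = 1
G(4) = mex{1,0} = 2
G(5) = mex{2,1,0} = 3
G(6) = mex{3,0,1} = 2
G(7) = mex{2,1,0} = 3
G(8) = mex{3,2,1} = 0
G(9) = mex{0,3,2} = 1
G(10) = mex{1,2,3,0} = 4
G(11) = mex{4,3,2,1} = 0
G(12) = mex{0,0,3,0} = 1
G(13) = mex{1,1,0,1} = 2
G(14) = mex{2,4,1,2} = 0
G(15) = mex{0,0,4,3} = 1
G(16) = mex{1,1,0,2} = 3
P-positions are exactly the n with G(n) = 0.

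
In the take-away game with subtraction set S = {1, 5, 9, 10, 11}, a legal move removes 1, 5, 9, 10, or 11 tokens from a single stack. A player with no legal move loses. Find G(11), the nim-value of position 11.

3

G(0) = 0
G(1) = mex{0} = 1
G(2) = mex{1} = 0
G(3) = mex{0} = 1
G(4) = mex{1} = 0
G(5) = mex{0,0} = 1
G(6) = mex{1,1} = 0
G(7) = mex{0,0} = 1
G(8) = mex{1,1} = 0
G(9) = mex{0,0,0} = 1
G(10) = mex{1,1,1,0} = 2
G(11) = mex{2,0,0,1,0} = 3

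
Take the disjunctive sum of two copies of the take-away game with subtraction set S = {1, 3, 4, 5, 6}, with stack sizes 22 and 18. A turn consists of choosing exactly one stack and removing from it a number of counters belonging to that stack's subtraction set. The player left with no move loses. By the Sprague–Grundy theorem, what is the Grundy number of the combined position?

All stacks use S = {1, 3, 4, 5, 6}:
G(0) = 0
G(1) = mex{0} = 1
G(2) = mex{1} = 0
G(3) = mex{0,0} = 1
G(4) = mex{1,1,0} = 2
G(5) = mex{2,0,1,0} = 3
G(6) = mex{3,1,0,1,0} = 2
G(7) = mex{2,2,1,0,1} = 3
G(8) = mex{3,3,2,1,0} = 4
G(9) = mex{4,2,3,2,1} = 0
G(10) = mex{0,3,2,3,2} = 1
G(11) = mex{1,4,3,2,3} = 0
G(12) = mex{0,0,4,3,2} = 1
G(13) = mex{1,1,0,4,3} = 2
G(14) = mex{2,0,1,0,4} = 3
G(15) = mex{3,1,0,1,0} = 2
G(16) = mex{2,2,1,0,1} = 3
G(17) = mex{3,3,2,1,0} = 4
G(18) = mex{4,2,3,2,1} = 0
G(19) = mex{0,3,2,3,2} = 1
G(20) = mex{1,4,3,2,3} = 0
G(21) = mex{0,0,4,3,2} = 1
G(22) = mex{1,1,0,4,3} = 2
Stack A: G(22) = 2.
Stack B: G(18) = 0.
Combined Grundy value = 2 ⊕ 0 = 2.

2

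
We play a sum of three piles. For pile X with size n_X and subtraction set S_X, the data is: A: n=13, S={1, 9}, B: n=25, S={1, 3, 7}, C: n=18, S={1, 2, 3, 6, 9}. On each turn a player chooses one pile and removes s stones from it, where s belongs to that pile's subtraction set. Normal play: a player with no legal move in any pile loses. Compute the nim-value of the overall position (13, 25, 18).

2

Pile A, S = {1, 9}:
G(0) = 0
G(1) = mex{0} = 1
G(2) = mex{1} = 0
G(3) = mex{0} = 1
G(4) = mex{1} = 0
G(5) = mex{0} = 1
G(6) = mex{1} = 0
G(7) = mex{0} = 1
G(8) = mex{1} = 0
G(9) = mex{0,0} = 1
G(10) = mex{1,1} = 0
G(11) = mex{0,0} = 1
G(12) = mex{1,1} = 0
G(13) = mex{0,0} = 1
G_A(13) = 1.
Pile B, S = {1, 3, 7}:
G(0) = 0
G(1) = mex{0} = 1
G(2) = mex{1} = 0
G(3) = mex{0,0} = 1
G(4) = mex{1,1} = 0
G(5) = mex{0,0} = 1
G(6) = mex{1,1} = 0
G(7) = mex{0,0,0} = 1
G(8) = mex{1,1,1} = 0
G(9) = mex{0,0,0} = 1
G(10) = mex{1,1,1} = 0
G(11) = mex{0,0,0} = 1
G(12) = mex{1,1,1} = 0
G(13) = mex{0,0,0} = 1
G(14) = mex{1,1,1} = 0
G(15) = mex{0,0,0} = 1
G(16) = mex{1,1,1} = 0
G(17) = mex{0,0,0} = 1
G(18) = mex{1,1,1} = 0
G(19) = mex{0,0,0} = 1
G(20) = mex{1,1,1} = 0
G(21) = mex{0,0,0} = 1
G(22) = mex{1,1,1} = 0
G(23) = mex{0,0,0} = 1
G(24) = mex{1,1,1} = 0
G(25) = mex{0,0,0} = 1
G_B(25) = 1.
Pile C, S = {1, 2, 3, 6, 9}:
G(0) = 0
G(1) = mex{0} = 1
G(2) = mex{1,0} = 2
G(3) = mex{2,1,0} = 3
G(4) = mex{3,2,1} = 0
G(5) = mex{0,3,2} = 1
G(6) = mex{1,0,3,0} = 2
G(7) = mex{2,1,0,1} = 3
G(8) = mex{3,2,1,2} = 0
G(9) = mex{0,3,2,3,0} = 1
G(10) = mex{1,0,3,0,1} = 2
G(11) = mex{2,1,0,1,2} = 3
G(12) = mex{3,2,1,2,3} = 0
G(13) = mex{0,3,2,3,0} = 1
G(14) = mex{1,0,3,0,1} = 2
G(15) = mex{2,1,0,1,2} = 3
G(16) = mex{3,2,1,2,3} = 0
G(17) = mex{0,3,2,3,0} = 1
G(18) = mex{1,0,3,0,1} = 2
G_C(18) = 2.
Combined Grundy value = 1 ⊕ 1 ⊕ 2 = 2.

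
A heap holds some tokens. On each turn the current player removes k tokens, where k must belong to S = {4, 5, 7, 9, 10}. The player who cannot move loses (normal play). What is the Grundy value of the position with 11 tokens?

n :  0  1  2  3  4  5  6  7  8  9 10 11
G :  0  0  0  0  1  1  1  1  2  2  2  2

2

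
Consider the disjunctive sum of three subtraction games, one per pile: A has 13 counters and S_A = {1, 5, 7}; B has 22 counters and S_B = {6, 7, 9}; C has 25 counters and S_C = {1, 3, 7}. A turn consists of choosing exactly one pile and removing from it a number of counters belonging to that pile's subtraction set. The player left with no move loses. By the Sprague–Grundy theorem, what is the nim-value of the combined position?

Pile A, S = {1, 5, 7}:
G(0) = 0
G(1) = mex{0} = 1
G(2) = mex{1} = 0
G(3) = mex{0} = 1
G(4) = mex{1} = 0
G(5) = mex{0,0} = 1
G(6) = mex{1,1} = 0
G(7) = mex{0,0,0} = 1
G(8) = mex{1,1,1} = 0
G(9) = mex{0,0,0} = 1
G(10) = mex{1,1,1} = 0
G(11) = mex{0,0,0} = 1
G(12) = mex{1,1,1} = 0
G(13) = mex{0,0,0} = 1
G_A(13) = 1.
Pile B, S = {6, 7, 9}:
G(0) = 0
G(1) = mex{} = 0
G(2) = mex{} = 0
G(3) = mex{} = 0
G(4) = mex{} = 0
G(5) = mex{} = 0
G(6) = mex{0} = 1
G(7) = mex{0,0} = 1
G(8) = mex{0,0} = 1
G(9) = mex{0,0,0} = 1
G(10) = mex{0,0,0} = 1
G(11) = mex{0,0,0} = 1
G(12) = mex{1,0,0} = 2
G(13) = mex{1,1,0} = 2
G(14) = mex{1,1,0} = 2
G(15) = mex{1,1,1} = 0
G(16) = mex{1,1,1} = 0
G(17) = mex{1,1,1} = 0
G(18) = mex{2,1,1} = 0
G(19) = mex{2,2,1} = 0
G(20) = mex{2,2,1} = 0
G(21) = mex{0,2,2} = 1
G(22) = mex{0,0,2} = 1
G_B(22) = 1.
Pile C, S = {1, 3, 7}:
G(0) = 0
G(1) = mex{0} = 1
G(2) = mex{1} = 0
G(3) = mex{0,0} = 1
G(4) = mex{1,1} = 0
G(5) = mex{0,0} = 1
G(6) = mex{1,1} = 0
G(7) = mex{0,0,0} = 1
G(8) = mex{1,1,1} = 0
G(9) = mex{0,0,0} = 1
G(10) = mex{1,1,1} = 0
G(11) = mex{0,0,0} = 1
G(12) = mex{1,1,1} = 0
G(13) = mex{0,0,0} = 1
G(14) = mex{1,1,1} = 0
G(15) = mex{0,0,0} = 1
G(16) = mex{1,1,1} = 0
G(17) = mex{0,0,0} = 1
G(18) = mex{1,1,1} = 0
G(19) = mex{0,0,0} = 1
G(20) = mex{1,1,1} = 0
G(21) = mex{0,0,0} = 1
G(22) = mex{1,1,1} = 0
G(23) = mex{0,0,0} = 1
G(24) = mex{1,1,1} = 0
G(25) = mex{0,0,0} = 1
G_C(25) = 1.
Combined Grundy value = 1 ⊕ 1 ⊕ 1 = 1.

1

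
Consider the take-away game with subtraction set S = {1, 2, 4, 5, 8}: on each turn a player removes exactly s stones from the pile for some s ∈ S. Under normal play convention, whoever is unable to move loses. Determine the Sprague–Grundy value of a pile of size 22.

1

n :  0  1  2  3  4  5  6  7  8  9 10 11 12 13 14 15 16 17 18 19 20 21 22
G :  0  1  2  0  1  2  0  1  2  0  1  2  0  1  2  0  1  2  0  1  2  0  1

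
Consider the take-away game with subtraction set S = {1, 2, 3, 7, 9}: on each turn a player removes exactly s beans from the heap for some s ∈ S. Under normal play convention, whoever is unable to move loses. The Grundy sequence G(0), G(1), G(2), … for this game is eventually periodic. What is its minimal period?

G(0) = 0
G(1) = mex{0} = 1
G(2) = mex{1,0} = 2
G(3) = mex{2,1,0} = 3
G(4) = mex{3,2,1} = 0
G(5) = mex{0,3,2} = 1
G(6) = mex{1,0,3} = 2
G(7) = mex{2,1,0,0} = 3
G(8) = mex{3,2,1,1} = 0
G(9) = mex{0,3,2,2,0} = 1
G(10) = mex{1,0,3,3,1} = 2
G(11) = mex{2,1,0,0,2} = 3
G(12) = mex{3,2,1,1,3} = 0
G(13) = mex{0,3,2,2,0} = 1
G(14) = mex{1,0,3,3,1} = 2
G(n+4) = G(n) holds for n = 0,…,8 (a full window of length max(S) = 9), so the sequence is purely periodic with period 4.

4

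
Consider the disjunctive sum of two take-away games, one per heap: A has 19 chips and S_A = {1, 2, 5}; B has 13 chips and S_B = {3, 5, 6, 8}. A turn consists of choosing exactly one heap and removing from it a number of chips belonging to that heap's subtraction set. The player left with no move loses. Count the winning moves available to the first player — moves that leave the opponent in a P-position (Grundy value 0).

Heap A, S = {1, 2, 5}:
n :  0  1  2  3  4  5  6  7  8  9 10 11 12 13 14 15 16 17 18 19
G :  0  1  2  0  1  2  0  1  2  0  1  2  0  1  2  0  1  2  0  1
G_A(19) = 1.
Heap B, S = {3, 5, 6, 8}:
n :  0  1  2  3  4  5  6  7  8  9 10 11 12 13
G :  0  0  0  1  1  1  2  2  2  3  3  0  0  0
G_B(13) = 0.
Combined Grundy value = 1 ⊕ 0 = 1.
A winning move leaves total XOR = 0, i.e. changes one component's Grundy value g to g ⊕ X where X is the current total.
Heap A: need g' = 1⊕1 = 0. Options: 19−1→G=0, 19−2→G=2, 19−5→G=2. Hits: 1.
Heap B: need g' = 0⊕1 = 1. Options: 13−3→G=3, 13−5→G=2, 13−6→G=2, 13−8→G=1. Hits: 1.

2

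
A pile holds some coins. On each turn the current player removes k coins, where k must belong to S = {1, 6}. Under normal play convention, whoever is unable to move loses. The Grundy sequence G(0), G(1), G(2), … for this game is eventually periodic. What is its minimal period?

7

G(0) = 0
G(1) = mex{0} = 1
G(2) = mex{1} = 0
G(3) = mex{0} = 1
G(4) = mex{1} = 0
G(5) = mex{0} = 1
G(6) = mex{1,0} = 2
G(7) = mex{2,1} = 0
G(8) = mex{0,0} = 1
G(9) = mex{1,1} = 0
G(10) = mex{0,0} = 1
G(11) = mex{1,1} = 0
G(12) = mex{0,2} = 1
G(13) = mex{1,0} = 2
G(14) = mex{2,1} = 0
G(15) = mex{0,0} = 1
G(n+7) = G(n) holds for n = 0,…,5 (a full window of length max(S) = 6), so the sequence is purely periodic with period 7.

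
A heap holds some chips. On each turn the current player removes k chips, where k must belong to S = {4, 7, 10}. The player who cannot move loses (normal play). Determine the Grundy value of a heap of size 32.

1

G(0) = 0
G(1) = mex{} = 0
G(2) = mex{} = 0
G(3) = mex{} = 0
G(4) = mex{0} = 1
G(5) = mex{0} = 1
G(6) = mex{0} = 1
G(7) = mex{0,0} = 1
G(8) = mex{1,0} = 2
G(9) = mex{1,0} = 2
G(10) = mex{1,0,0} = 2
G(11) = mex{1,1,0} = 2
G(12) = mex{2,1,0} = 3
G(13) = mex{2,1,0} = 3
G(14) = mex{2,1,1} = 0
G(15) = mex{2,2,1} = 0
G(16) = mex{3,2,1} = 0
G(17) = mex{3,2,1} = 0
G(18) = mex{0,2,2} = 1
G(19) = mex{0,3,2} = 1
G(20) = mex{0,3,2} = 1
G(21) = mex{0,0,2} = 1
G(22) = mex{1,0,3} = 2
G(23) = mex{1,0,3} = 2
G(24) = mex{1,0,0} = 2
G(25) = mex{1,1,0} = 2
G(26) = mex{2,1,0} = 3
G(27) = mex{2,1,0} = 3
G(28) = mex{2,1,1} = 0
G(29) = mex{2,2,1} = 0
G(30) = mex{3,2,1} = 0
G(31) = mex{3,2,1} = 0
G(32) = mex{0,2,2} = 1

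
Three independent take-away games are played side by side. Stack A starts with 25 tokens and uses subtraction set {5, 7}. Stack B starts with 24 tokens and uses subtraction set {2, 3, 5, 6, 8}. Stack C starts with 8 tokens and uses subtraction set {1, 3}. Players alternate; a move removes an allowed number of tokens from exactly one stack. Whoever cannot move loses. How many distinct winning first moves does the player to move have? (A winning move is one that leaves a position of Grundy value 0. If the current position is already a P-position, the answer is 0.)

1

Stack A, S = {5, 7}:
G(0) = 0
G(1) = mex{} = 0
G(2) = mex{} = 0
G(3) = mex{} = 0
G(4) = mex{} = 0
G(5) = mex{0} = 1
G(6) = mex{0} = 1
G(7) = mex{0,0} = 1
G(8) = mex{0,0} = 1
G(9) = mex{0,0} = 1
G(10) = mex{1,0} = 2
G(11) = mex{1,0} = 2
G(12) = mex{1,1} = 0
G(13) = mex{1,1} = 0
G(14) = mex{1,1} = 0
G(15) = mex{2,1} = 0
G(16) = mex{2,1} = 0
G(17) = mex{0,2} = 1
G(18) = mex{0,2} = 1
G(19) = mex{0,0} = 1
G(20) = mex{0,0} = 1
G(21) = mex{0,0} = 1
G(22) = mex{1,0} = 2
G(23) = mex{1,0} = 2
G(24) = mex{1,1} = 0
G(25) = mex{1,1} = 0
G_A(25) = 0.
Stack B, S = {2, 3, 5, 6, 8}:
G(0) = 0
G(1) = mex{} = 0
G(2) = mex{0} = 1
G(3) = mex{0,0} = 1
G(4) = mex{1,0} = 2
G(5) = mex{1,1,0} = 2
G(6) = mex{2,1,0,0} = 3
G(7) = mex{2,2,1,0} = 3
G(8) = mex{3,2,1,1,0} = 4
G(9) = mex{3,3,2,1,0} = 4
G(10) = mex{4,3,2,2,1} = 0
G(11) = mex{4,4,3,2,1} = 0
G(12) = mex{0,4,3,3,2} = 1
G(13) = mex{0,0,4,3,2} = 1
G(14) = mex{1,0,4,4,3} = 2
G(15) = mex{1,1,0,4,3} = 2
G(16) = mex{2,1,0,0,4} = 3
G(17) = mex{2,2,1,0,4} = 3
G(18) = mex{3,2,1,1,0} = 4
G(19) = mex{3,3,2,1,0} = 4
G(20) = mex{4,3,2,2,1} = 0
G(21) = mex{4,4,3,2,1} = 0
G(22) = mex{0,4,3,3,2} = 1
G(23) = mex{0,0,4,3,2} = 1
G(24) = mex{1,0,4,4,3} = 2
G_B(24) = 2.
Stack C, S = {1, 3}:
G(0) = 0
G(1) = mex{0} = 1
G(2) = mex{1} = 0
G(3) = mex{0,0} = 1
G(4) = mex{1,1} = 0
G(5) = mex{0,0} = 1
G(6) = mex{1,1} = 0
G(7) = mex{0,0} = 1
G(8) = mex{1,1} = 0
G_C(8) = 0.
Combined Grundy value = 0 ⊕ 2 ⊕ 0 = 2.
A winning move leaves total XOR = 0, i.e. changes one component's Grundy value g to g ⊕ X where X is the current total.
Stack A: need g' = 0⊕2 = 2. Options: 25−5→G=1, 25−7→G=1. Hits: 0.
Stack B: need g' = 2⊕2 = 0. Options: 24−2→G=1, 24−3→G=0, 24−5→G=4, 24−6→G=4, 24−8→G=3. Hits: 1.
Stack C: need g' = 0⊕2 = 2. Options: 8−1→G=1, 8−3→G=1. Hits: 0.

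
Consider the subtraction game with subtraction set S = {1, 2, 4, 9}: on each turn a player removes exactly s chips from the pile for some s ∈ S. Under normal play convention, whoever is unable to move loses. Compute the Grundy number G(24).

2

n :  0  1  2  3  4  5  6  7  8  9 10 11 12 13 14 15 16 17 18 19 20 21 22 23 24
G :  0  1  2  0  1  2  0  1  2  3  4  0  1  2  0  1  2  0  1  2  3  4  0  1  2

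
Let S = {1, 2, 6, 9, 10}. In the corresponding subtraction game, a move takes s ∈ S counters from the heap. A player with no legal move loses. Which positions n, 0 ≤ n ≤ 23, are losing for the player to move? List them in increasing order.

0, 3, 7, 11, 14, 18, 22

n :  0  1  2  3  4  5  6  7  8  9 10 11 12 13 14 15 16 17 18 19 20 21 22 23
G :  0  1  2  0  1  2  3  0  1  2  3  0  1  2  0  1  2  3  0  1  2  3  0  1
P-positions are exactly the n with G(n) = 0.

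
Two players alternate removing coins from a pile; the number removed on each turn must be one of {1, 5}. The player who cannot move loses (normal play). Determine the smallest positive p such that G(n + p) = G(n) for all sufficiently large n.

2

G(0) = 0
G(1) = mex{0} = 1
G(2) = mex{1} = 0
G(3) = mex{0} = 1
G(4) = mex{1} = 0
G(5) = mex{0,0} = 1
G(6) = mex{1,1} = 0
G(7) = mex{0,0} = 1
G(8) = mex{1,1} = 0
G(9) = mex{0,0} = 1
G(10) = mex{1,1} = 0
G(11) = mex{0,0} = 1
G(12) = mex{1,1} = 0
G(13) = mex{0,0} = 1
G(14) = mex{1,1} = 0
G(n+2) = G(n) holds for n = 0,…,4 (a full window of length max(S) = 5), so the sequence is purely periodic with period 2.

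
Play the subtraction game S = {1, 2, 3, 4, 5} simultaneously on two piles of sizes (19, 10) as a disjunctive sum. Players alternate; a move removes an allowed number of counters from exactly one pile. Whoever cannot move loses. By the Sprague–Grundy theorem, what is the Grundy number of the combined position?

All piles use S = {1, 2, 3, 4, 5}:
G(0) = 0
G(1) = mex{0} = 1
G(2) = mex{1,0} = 2
G(3) = mex{2,1,0} = 3
G(4) = mex{3,2,1,0} = 4
G(5) = mex{4,3,2,1,0} = 5
G(6) = mex{5,4,3,2,1} = 0
G(7) = mex{0,5,4,3,2} = 1
G(8) = mex{1,0,5,4,3} = 2
G(9) = mex{2,1,0,5,4} = 3
G(10) = mex{3,2,1,0,5} = 4
G(11) = mex{4,3,2,1,0} = 5
G(12) = mex{5,4,3,2,1} = 0
G(13) = mex{0,5,4,3,2} = 1
G(14) = mex{1,0,5,4,3} = 2
G(15) = mex{2,1,0,5,4} = 3
G(16) = mex{3,2,1,0,5} = 4
G(17) = mex{4,3,2,1,0} = 5
G(18) = mex{5,4,3,2,1} = 0
G(19) = mex{0,5,4,3,2} = 1
Pile A: G(19) = 1.
Pile B: G(10) = 4.
Combined Grundy value = 1 ⊕ 4 = 5.

5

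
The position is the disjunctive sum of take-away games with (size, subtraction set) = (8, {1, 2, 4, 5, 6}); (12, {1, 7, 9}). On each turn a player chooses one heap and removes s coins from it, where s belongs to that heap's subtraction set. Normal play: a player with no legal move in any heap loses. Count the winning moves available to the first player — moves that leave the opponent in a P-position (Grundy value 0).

1

Heap A, S = {1, 2, 4, 5, 6}:
G(0) = 0
G(1) = mex{0} = 1
G(2) = mex{1,0} = 2
G(3) = mex{2,1} = 0
G(4) = mex{0,2,0} = 1
G(5) = mex{1,0,1,0} = 2
G(6) = mex{2,1,2,1,0} = 3
G(7) = mex{3,2,0,2,1} = 4
G(8) = mex{4,3,1,0,2} = 5
G_A(8) = 5.
Heap B, S = {1, 7, 9}:
n :  0  1  2  3  4  5  6  7  8  9 10 11 12
G :  0  1  0  1  0  1  0  1  0  1  0  1  0
G_B(12) = 0.
Combined Grundy value = 5 ⊕ 0 = 5.
A winning move leaves total XOR = 0, i.e. changes one component's Grundy value g to g ⊕ X where X is the current total.
Heap A: need g' = 5⊕5 = 0. Options: 8−1→G=4, 8−2→G=3, 8−4→G=1, 8−5→G=0, 8−6→G=2. Hits: 1.
Heap B: need g' = 0⊕5 = 5. Options: 12−1→G=1, 12−7→G=1, 12−9→G=1. Hits: 0.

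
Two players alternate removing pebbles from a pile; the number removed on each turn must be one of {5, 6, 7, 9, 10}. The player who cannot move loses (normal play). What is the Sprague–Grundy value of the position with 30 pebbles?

G(0) = 0
G(1) = mex{} = 0
G(2) = mex{} = 0
G(3) = mex{} = 0
G(4) = mex{} = 0
G(5) = mex{0} = 1
G(6) = mex{0,0} = 1
G(7) = mex{0,0,0} = 1
G(8) = mex{0,0,0} = 1
G(9) = mex{0,0,0,0} = 1
G(10) = mex{1,0,0,0,0} = 2
G(11) = mex{1,1,0,0,0} = 2
G(12) = mex{1,1,1,0,0} = 2
G(13) = mex{1,1,1,0,0} = 2
G(14) = mex{1,1,1,1,0} = 2
G(15) = mex{2,1,1,1,1} = 0
G(16) = mex{2,2,1,1,1} = 0
G(17) = mex{2,2,2,1,1} = 0
G(18) = mex{2,2,2,1,1} = 0
G(19) = mex{2,2,2,2,1} = 0
G(20) = mex{0,2,2,2,2} = 1
G(21) = mex{0,0,2,2,2} = 1
G(22) = mex{0,0,0,2,2} = 1
G(23) = mex{0,0,0,2,2} = 1
G(24) = mex{0,0,0,0,2} = 1
G(25) = mex{1,0,0,0,0} = 2
G(26) = mex{1,1,0,0,0} = 2
G(27) = mex{1,1,1,0,0} = 2
G(28) = mex{1,1,1,0,0} = 2
G(29) = mex{1,1,1,1,0} = 2
G(30) = mex{2,1,1,1,1} = 0

0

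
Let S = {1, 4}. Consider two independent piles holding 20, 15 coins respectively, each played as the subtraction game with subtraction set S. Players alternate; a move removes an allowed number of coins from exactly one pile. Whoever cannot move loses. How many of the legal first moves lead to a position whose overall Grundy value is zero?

0

All piles use S = {1, 4}:
G(0) = 0
G(1) = mex{0} = 1
G(2) = mex{1} = 0
G(3) = mex{0} = 1
G(4) = mex{1,0} = 2
G(5) = mex{2,1} = 0
G(6) = mex{0,0} = 1
G(7) = mex{1,1} = 0
G(8) = mex{0,2} = 1
G(9) = mex{1,0} = 2
G(10) = mex{2,1} = 0
G(11) = mex{0,0} = 1
G(12) = mex{1,1} = 0
G(13) = mex{0,2} = 1
G(14) = mex{1,0} = 2
G(15) = mex{2,1} = 0
G(16) = mex{0,0} = 1
G(17) = mex{1,1} = 0
G(18) = mex{0,2} = 1
G(19) = mex{1,0} = 2
G(20) = mex{2,1} = 0
Pile A: G(20) = 0.
Pile B: G(15) = 0.
Combined Grundy value = 0 ⊕ 0 = 0.
A winning move leaves total XOR = 0, i.e. changes one component's Grundy value g to g ⊕ X where X is the current total.
Pile A: target g' = 0⊕0 = 0, but every legal move changes the Grundy value (mex property), so 0 moves.
Pile B: target g' = 0⊕0 = 0, but every legal move changes the Grundy value (mex property), so 0 moves.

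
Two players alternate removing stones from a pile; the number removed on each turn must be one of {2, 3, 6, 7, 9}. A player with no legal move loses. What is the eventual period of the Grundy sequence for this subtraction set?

n :  0  1  2  3  4  5  6  7  8  9 10 11 12 13 14 15 16 17 18 19 20 21 22 23 24 25 26 27 28 29 30 31 32 33 34 35 36 37 38 39 40 41 42 43 44 45 46 47 48 49 50 51 52 53 54 55 56 57 58 59 60
G :  0  0  1  1  2  0  3  1  2  2  3  3  4  0  5  1  4  0  0  1  1  2  2  3  3  5  2  4  0  0  1  1  4  0  2  1  3  3  2  2  4  0  5  1  4  0  0  1  1  2  2  3  3  5  2  4  0  0  1  1  4
From n = 12 onward G(n+28) = G(n); since this holds over max(S) = 9 consecutive positions the period is 28 (pre-period 12).

28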